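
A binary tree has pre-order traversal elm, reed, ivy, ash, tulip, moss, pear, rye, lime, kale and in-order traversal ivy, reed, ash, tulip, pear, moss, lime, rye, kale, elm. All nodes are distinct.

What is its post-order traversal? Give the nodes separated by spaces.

ivy pear lime kale rye moss tulip ash reed elm

The first element of pre-order is the root; it splits in-order into left and right subtrees.
Root elm: left subtree has 9 nodes {ivy, reed, ash, tulip, pear, moss, lime, rye, kale}, right has 0 { }.
  Root reed: left subtree has 1 node {ivy}, right has 7 {ash, tulip, pear, moss, lime, rye, kale}.
    Root ash: left subtree has 0 nodes { }, right has 6 {tulip, pear, moss, lime, rye, kale}.
      Root tulip: left subtree has 0 nodes { }, right has 5 {pear, moss, lime, rye, kale}.
        Root moss: left subtree has 1 node {pear}, right has 3 {lime, rye, kale}.
          Root rye: left subtree has 1 node {lime}, right has 1 {kale}.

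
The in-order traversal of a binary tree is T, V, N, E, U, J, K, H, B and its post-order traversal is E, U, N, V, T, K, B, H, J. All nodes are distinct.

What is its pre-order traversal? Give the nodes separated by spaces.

J T V N U E H K B

The last element of post-order is the root; it splits in-order into left and right subtrees.
Root J: left subtree has 5 nodes {T, V, N, E, U}, right has 3 {K, H, B}.
  Root T: left subtree has 0 nodes { }, right has 4 {V, N, E, U}.
    Root V: left subtree has 0 nodes { }, right has 3 {N, E, U}.
      Root N: left subtree has 0 nodes { }, right has 2 {E, U}.
        Root U: left subtree has 1 node {E}, right has 0 { }.
  Root H: left subtree has 1 node {K}, right has 1 {B}.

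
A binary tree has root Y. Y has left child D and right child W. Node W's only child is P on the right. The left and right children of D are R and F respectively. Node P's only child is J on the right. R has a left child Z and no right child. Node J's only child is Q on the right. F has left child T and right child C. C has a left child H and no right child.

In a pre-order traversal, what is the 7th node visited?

Pre-order visits the node, then its left subtree, then its right subtree.
Visit Y.
At Y: go left to D.
  Visit D.
  At D: go left to R.
    Visit R.
    At R: go left to Z.
      Z is a leaf — visit Z.
    At R: no right child.
  At D: go right to F.
    Visit F.
    At F: go left to T.
      T is a leaf — visit T.
    At F: go right to C.
      Visit C.
      At C: go left to H.
        H is a leaf — visit H.
      At C: no right child.
At Y: go right to W.
  Visit W.
  At W: no left child.
  At W: go right to P.
    Visit P.
    At P: no left child.
    At P: go right to J.
      Visit J.
      At J: no left child.
      At J: go right to Q.
        Q is a leaf — visit Q.
Full pre-order sequence: Y, D, R, Z, F, T, C, H, W, P, J, Q.

C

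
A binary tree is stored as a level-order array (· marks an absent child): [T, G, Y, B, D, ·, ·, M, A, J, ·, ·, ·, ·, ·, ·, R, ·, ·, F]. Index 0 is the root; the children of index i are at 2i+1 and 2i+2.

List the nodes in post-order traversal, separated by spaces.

R M A B F J D G Y T

Post-order visits the left subtree, then the right subtree, then the node.
At T: go left to G.
  At G: go left to B.
    At B: go left to M.
      At M: no left child.
      At M: go right to R.
        R is a leaf — visit R.
      Visit M.
    At B: go right to A.
      A is a leaf — visit A.
    Visit B.
  At G: go right to D.
    At D: go left to J.
      At J: go left to F.
        F is a leaf — visit F.
      At J: no right child.
      Visit J.
    At D: no right child.
    Visit D.
  Visit G.
At T: go right to Y.
  Y is a leaf — visit Y.
Visit T.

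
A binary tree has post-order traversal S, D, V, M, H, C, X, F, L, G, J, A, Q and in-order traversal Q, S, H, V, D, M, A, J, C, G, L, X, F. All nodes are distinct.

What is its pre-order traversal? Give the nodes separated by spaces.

Q A H S M V D J G C L F X

The last element of post-order is the root; it splits in-order into left and right subtrees.
Root Q: left subtree has 0 nodes { }, right has 12 {S, H, V, D, M, A, J, C, G, L, X, F}.
  Root A: left subtree has 5 nodes {S, H, V, D, M}, right has 6 {J, C, G, L, X, F}.
    Root H: left subtree has 1 node {S}, right has 3 {V, D, M}.
      Root M: left subtree has 2 nodes {V, D}, right has 0 { }.
        Root V: left subtree has 0 nodes { }, right has 1 {D}.
    Root J: left subtree has 0 nodes { }, right has 5 {C, G, L, X, F}.
      Root G: left subtree has 1 node {C}, right has 3 {L, X, F}.
        Root L: left subtree has 0 nodes { }, right has 2 {X, F}.
          Root F: left subtree has 1 node {X}, right has 0 { }.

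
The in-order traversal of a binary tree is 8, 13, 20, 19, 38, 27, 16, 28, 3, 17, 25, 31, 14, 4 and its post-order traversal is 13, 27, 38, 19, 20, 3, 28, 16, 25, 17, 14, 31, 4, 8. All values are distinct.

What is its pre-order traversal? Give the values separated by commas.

8, 4, 31, 17, 16, 20, 13, 19, 38, 27, 28, 3, 25, 14

The last element of post-order is the root; it splits in-order into left and right subtrees.
Root 8: left subtree has 0 nodes { }, right has 13 {13, 20, 19, 38, 27, 16, 28, 3, 17, 25, 31, 14, 4}.
  Root 4: left subtree has 12 nodes {13, 20, 19, 38, 27, 16, 28, 3, 17, 25, 31, 14}, right has 0 { }.
    Root 31: left subtree has 10 nodes {13, 20, 19, 38, 27, 16, 28, 3, 17, 25}, right has 1 {14}.
      Root 17: left subtree has 8 nodes {13, 20, 19, 38, 27, 16, 28, 3}, right has 1 {25}.
        Root 16: left subtree has 5 nodes {13, 20, 19, 38, 27}, right has 2 {28, 3}.
          Root 20: left subtree has 1 node {13}, right has 3 {19, 38, 27}.
            Root 19: left subtree has 0 nodes { }, right has 2 {38, 27}.
              Root 38: left subtree has 0 nodes { }, right has 1 {27}.
          Root 28: left subtree has 0 nodes { }, right has 1 {3}.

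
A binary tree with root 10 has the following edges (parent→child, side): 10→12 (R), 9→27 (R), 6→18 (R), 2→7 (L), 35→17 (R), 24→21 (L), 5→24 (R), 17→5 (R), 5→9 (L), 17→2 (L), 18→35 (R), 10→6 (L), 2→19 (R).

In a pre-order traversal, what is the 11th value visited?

27

Pre-order visits the node, then its left subtree, then its right subtree.
Visit 10.
At 10: go left to 6.
  Visit 6.
  At 6: no left child.
  At 6: go right to 18.
    Visit 18.
    At 18: no left child.
    At 18: go right to 35.
      Visit 35.
      At 35: no left child.
      At 35: go right to 17.
        Visit 17.
        At 17: go left to 2.
          Visit 2.
          At 2: go left to 7.
            7 is a leaf — visit 7.
          At 2: go right to 19.
            19 is a leaf — visit 19.
        At 17: go right to 5.
          Visit 5.
          At 5: go left to 9.
            Visit 9.
            At 9: no left child.
            At 9: go right to 27.
              27 is a leaf — visit 27.
          At 5: go right to 24.
            Visit 24.
            At 24: go left to 21.
              21 is a leaf — visit 21.
            At 24: no right child.
At 10: go right to 12.
  12 is a leaf — visit 12.
Full pre-order sequence: 10, 6, 18, 35, 17, 2, 7, 19, 5, 9, 27, 24, 21, 12.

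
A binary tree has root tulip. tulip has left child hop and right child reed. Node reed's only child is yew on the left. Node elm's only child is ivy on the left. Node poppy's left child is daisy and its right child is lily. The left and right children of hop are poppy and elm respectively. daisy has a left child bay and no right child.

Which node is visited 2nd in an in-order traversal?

In-order visits the left subtree, then the node, then the right subtree.
At tulip: go left to hop.
  At hop: go left to poppy.
    At poppy: go left to daisy.
      At daisy: go left to bay.
        bay is a leaf — visit bay.
      Visit daisy.
      At daisy: no right child.
    Visit poppy.
    At poppy: go right to lily.
      lily is a leaf — visit lily.
  Visit hop.
  At hop: go right to elm.
    At elm: go left to ivy.
      ivy is a leaf — visit ivy.
    Visit elm.
    At elm: no right child.
Visit tulip.
At tulip: go right to reed.
  At reed: go left to yew.
    yew is a leaf — visit yew.
  Visit reed.
  At reed: no right child.
Full in-order sequence: bay, daisy, poppy, lily, hop, ivy, elm, tulip, yew, reed.

daisy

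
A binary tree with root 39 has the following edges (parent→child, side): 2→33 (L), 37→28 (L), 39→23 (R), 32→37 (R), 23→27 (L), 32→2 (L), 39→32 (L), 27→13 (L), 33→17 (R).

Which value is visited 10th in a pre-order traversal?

Pre-order visits the node, then its left subtree, then its right subtree.
Visit 39.
At 39: go left to 32.
  Visit 32.
  At 32: go left to 2.
    Visit 2.
    At 2: go left to 33.
      Visit 33.
      At 33: no left child.
      At 33: go right to 17.
        17 is a leaf — visit 17.
    At 2: no right child.
  At 32: go right to 37.
    Visit 37.
    At 37: go left to 28.
      28 is a leaf — visit 28.
    At 37: no right child.
At 39: go right to 23.
  Visit 23.
  At 23: go left to 27.
    Visit 27.
    At 27: go left to 13.
      13 is a leaf — visit 13.
    At 27: no right child.
  At 23: no right child.
Full pre-order sequence: 39, 32, 2, 33, 17, 37, 28, 23, 27, 13.

13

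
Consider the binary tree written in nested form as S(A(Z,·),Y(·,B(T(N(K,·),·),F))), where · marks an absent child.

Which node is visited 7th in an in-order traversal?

In-order visits the left subtree, then the node, then the right subtree.
At S: go left to A.
  At A: go left to Z.
    Z is a leaf — visit Z.
  Visit A.
  At A: no right child.
Visit S.
At S: go right to Y.
  At Y: no left child.
  Visit Y.
  At Y: go right to B.
    At B: go left to T.
      At T: go left to N.
        At N: go left to K.
          K is a leaf — visit K.
        Visit N.
        At N: no right child.
      Visit T.
      At T: no right child.
    Visit B.
    At B: go right to F.
      F is a leaf — visit F.
Full in-order sequence: Z, A, S, Y, K, N, T, B, F.

T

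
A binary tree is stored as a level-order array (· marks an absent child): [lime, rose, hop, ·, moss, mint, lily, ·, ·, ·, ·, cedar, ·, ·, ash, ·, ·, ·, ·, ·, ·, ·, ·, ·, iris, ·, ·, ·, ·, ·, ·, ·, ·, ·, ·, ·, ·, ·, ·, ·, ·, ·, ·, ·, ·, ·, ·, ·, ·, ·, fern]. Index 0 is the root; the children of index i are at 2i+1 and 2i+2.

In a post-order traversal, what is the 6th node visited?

mint

Post-order visits the left subtree, then the right subtree, then the node.
At lime: go left to rose.
  At rose: no left child.
  At rose: go right to moss.
    moss is a leaf — visit moss.
  Visit rose.
At lime: go right to hop.
  At hop: go left to mint.
    At mint: go left to cedar.
      At cedar: no left child.
      At cedar: go right to iris.
        At iris: no left child.
        At iris: go right to fern.
          fern is a leaf — visit fern.
        Visit iris.
      Visit cedar.
    At mint: no right child.
    Visit mint.
  At hop: go right to lily.
    At lily: no left child.
    At lily: go right to ash.
      ash is a leaf — visit ash.
    Visit lily.
  Visit hop.
Visit lime.
Full post-order sequence: moss, rose, fern, iris, cedar, mint, ash, lily, hop, lime.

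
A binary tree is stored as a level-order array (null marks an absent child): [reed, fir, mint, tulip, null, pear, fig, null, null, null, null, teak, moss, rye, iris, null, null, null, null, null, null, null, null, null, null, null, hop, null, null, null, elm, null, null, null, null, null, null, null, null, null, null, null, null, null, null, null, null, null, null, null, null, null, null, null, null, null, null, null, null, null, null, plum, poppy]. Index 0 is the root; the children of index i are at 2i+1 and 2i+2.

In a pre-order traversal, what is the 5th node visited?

pear

Pre-order visits the node, then its left subtree, then its right subtree.
Visit reed.
At reed: go left to fir.
  Visit fir.
  At fir: go left to tulip.
    tulip is a leaf — visit tulip.
  At fir: no right child.
At reed: go right to mint.
  Visit mint.
  At mint: go left to pear.
    Visit pear.
    At pear: go left to teak.
      teak is a leaf — visit teak.
    At pear: go right to moss.
      Visit moss.
      At moss: no left child.
      At moss: go right to hop.
        hop is a leaf — visit hop.
  At mint: go right to fig.
    Visit fig.
    At fig: go left to rye.
      rye is a leaf — visit rye.
    At fig: go right to iris.
      Visit iris.
      At iris: no left child.
      At iris: go right to elm.
        Visit elm.
        At elm: go left to plum.
          plum is a leaf — visit plum.
        At elm: go right to poppy.
          poppy is a leaf — visit poppy.
Full pre-order sequence: reed, fir, tulip, mint, pear, teak, moss, hop, fig, rye, iris, elm, plum, poppy.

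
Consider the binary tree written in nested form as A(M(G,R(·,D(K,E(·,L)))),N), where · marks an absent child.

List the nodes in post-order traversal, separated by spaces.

G K L E D R M N A

Post-order visits the left subtree, then the right subtree, then the node.
At A: go left to M.
  At M: go left to G.
    G is a leaf — visit G.
  At M: go right to R.
    At R: no left child.
    At R: go right to D.
      At D: go left to K.
        K is a leaf — visit K.
      At D: go right to E.
        At E: no left child.
        At E: go right to L.
          L is a leaf — visit L.
        Visit E.
      Visit D.
    Visit R.
  Visit M.
At A: go right to N.
  N is a leaf — visit N.
Visit A.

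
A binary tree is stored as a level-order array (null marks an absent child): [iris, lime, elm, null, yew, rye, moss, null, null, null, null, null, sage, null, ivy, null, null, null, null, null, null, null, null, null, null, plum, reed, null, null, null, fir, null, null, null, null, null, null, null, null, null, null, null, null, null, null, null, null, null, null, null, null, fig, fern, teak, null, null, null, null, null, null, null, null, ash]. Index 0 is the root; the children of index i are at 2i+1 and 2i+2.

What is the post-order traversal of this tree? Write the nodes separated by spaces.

yew lime fig fern plum teak reed sage rye ash fir ivy moss elm iris

Post-order visits the left subtree, then the right subtree, then the node.
At iris: go left to lime.
  At lime: no left child.
  At lime: go right to yew.
    yew is a leaf — visit yew.
  Visit lime.
At iris: go right to elm.
  At elm: go left to rye.
    At rye: no left child.
    At rye: go right to sage.
      At sage: go left to plum.
        At plum: go left to fig.
          fig is a leaf — visit fig.
        At plum: go right to fern.
          fern is a leaf — visit fern.
        Visit plum.
      At sage: go right to reed.
        At reed: go left to teak.
          teak is a leaf — visit teak.
        At reed: no right child.
        Visit reed.
      Visit sage.
    Visit rye.
  At elm: go right to moss.
    At moss: no left child.
    At moss: go right to ivy.
      At ivy: no left child.
      At ivy: go right to fir.
        At fir: no left child.
        At fir: go right to ash.
          ash is a leaf — visit ash.
        Visit fir.
      Visit ivy.
    Visit moss.
  Visit elm.
Visit iris.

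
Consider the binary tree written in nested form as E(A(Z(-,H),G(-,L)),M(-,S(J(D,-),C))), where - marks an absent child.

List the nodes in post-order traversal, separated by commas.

Post-order visits the left subtree, then the right subtree, then the node.
At E: go left to A.
  At A: go left to Z.
    At Z: no left child.
    At Z: go right to H.
      H is a leaf — visit H.
    Visit Z.
  At A: go right to G.
    At G: no left child.
    At G: go right to L.
      L is a leaf — visit L.
    Visit G.
  Visit A.
At E: go right to M.
  At M: no left child.
  At M: go right to S.
    At S: go left to J.
      At J: go left to D.
        D is a leaf — visit D.
      At J: no right child.
      Visit J.
    At S: go right to C.
      C is a leaf — visit C.
    Visit S.
  Visit M.
Visit E.

H, Z, L, G, A, D, J, C, S, M, E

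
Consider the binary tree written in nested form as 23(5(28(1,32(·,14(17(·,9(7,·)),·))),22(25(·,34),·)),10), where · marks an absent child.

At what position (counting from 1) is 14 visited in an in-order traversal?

In-order visits the left subtree, then the node, then the right subtree.
At 23: go left to 5.
  At 5: go left to 28.
    At 28: go left to 1.
      1 is a leaf — visit 1.
    Visit 28.
    At 28: go right to 32.
      At 32: no left child.
      Visit 32.
      At 32: go right to 14.
        At 14: go left to 17.
          At 17: no left child.
          Visit 17.
          At 17: go right to 9.
            At 9: go left to 7.
              7 is a leaf — visit 7.
            Visit 9.
            At 9: no right child.
        Visit 14.
        At 14: no right child.
  Visit 5.
  At 5: go right to 22.
    At 22: go left to 25.
      At 25: no left child.
      Visit 25.
      At 25: go right to 34.
        34 is a leaf — visit 34.
    Visit 22.
    At 22: no right child.
Visit 23.
At 23: go right to 10.
  10 is a leaf — visit 10.
Full in-order sequence: 1, 28, 32, 17, 7, 9, 14, 5, 25, 34, 22, 23, 10.

7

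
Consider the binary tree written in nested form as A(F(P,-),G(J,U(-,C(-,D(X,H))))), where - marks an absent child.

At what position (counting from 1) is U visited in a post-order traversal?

Post-order visits the left subtree, then the right subtree, then the node.
At A: go left to F.
  At F: go left to P.
    P is a leaf — visit P.
  At F: no right child.
  Visit F.
At A: go right to G.
  At G: go left to J.
    J is a leaf — visit J.
  At G: go right to U.
    At U: no left child.
    At U: go right to C.
      At C: no left child.
      At C: go right to D.
        At D: go left to X.
          X is a leaf — visit X.
        At D: go right to H.
          H is a leaf — visit H.
        Visit D.
      Visit C.
    Visit U.
  Visit G.
Visit A.
Full post-order sequence: P, F, J, X, H, D, C, U, G, A.

8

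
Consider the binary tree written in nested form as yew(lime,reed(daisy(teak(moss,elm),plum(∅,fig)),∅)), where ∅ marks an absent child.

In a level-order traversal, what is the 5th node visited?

teak

Level-order visits nodes level by level from the root, left to right within each level.
Level 0: yew
Level 1: lime, reed
Level 2: daisy
Level 3: teak, plum
Level 4: moss, elm, fig
Full level-order sequence: yew, lime, reed, daisy, teak, plum, moss, elm, fig.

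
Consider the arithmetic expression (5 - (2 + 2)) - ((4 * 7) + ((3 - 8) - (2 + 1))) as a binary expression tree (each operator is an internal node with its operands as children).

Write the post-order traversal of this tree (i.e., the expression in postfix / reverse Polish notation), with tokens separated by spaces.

Post-order on an expression tree gives postfix notation: for each operator, emit left operand, right operand, then the operator.

5 2 2 + - 4 7 * 3 8 - 2 1 + - + -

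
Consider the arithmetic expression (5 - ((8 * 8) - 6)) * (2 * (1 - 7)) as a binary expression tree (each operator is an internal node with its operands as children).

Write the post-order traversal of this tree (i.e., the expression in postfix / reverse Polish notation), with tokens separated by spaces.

Post-order on an expression tree gives postfix notation: for each operator, emit left operand, right operand, then the operator.

5 8 8 * 6 - - 2 1 7 - * *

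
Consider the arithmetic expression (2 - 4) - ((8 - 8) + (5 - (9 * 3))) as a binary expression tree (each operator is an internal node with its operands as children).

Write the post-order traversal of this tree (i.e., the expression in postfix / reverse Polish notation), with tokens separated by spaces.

Post-order on an expression tree gives postfix notation: for each operator, emit left operand, right operand, then the operator.

2 4 - 8 8 - 5 9 3 * - + -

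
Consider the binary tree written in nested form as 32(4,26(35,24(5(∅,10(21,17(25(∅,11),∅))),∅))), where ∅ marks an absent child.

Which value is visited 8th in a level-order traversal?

21

Level-order visits nodes level by level from the root, left to right within each level.
Level 0: 32
Level 1: 4, 26
Level 2: 35, 24
Level 3: 5
Level 4: 10
Level 5: 21, 17
Level 6: 25
Level 7: 11
Full level-order sequence: 32, 4, 26, 35, 24, 5, 10, 21, 17, 25, 11.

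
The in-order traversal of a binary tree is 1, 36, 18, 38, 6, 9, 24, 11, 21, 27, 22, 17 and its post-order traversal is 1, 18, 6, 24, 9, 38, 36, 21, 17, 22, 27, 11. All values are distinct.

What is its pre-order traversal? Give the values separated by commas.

11, 36, 1, 38, 18, 9, 6, 24, 27, 21, 22, 17

The last element of post-order is the root; it splits in-order into left and right subtrees.
Root 11: left subtree has 7 nodes {1, 36, 18, 38, 6, 9, 24}, right has 4 {21, 27, 22, 17}.
  Root 36: left subtree has 1 node {1}, right has 5 {18, 38, 6, 9, 24}.
    Root 38: left subtree has 1 node {18}, right has 3 {6, 9, 24}.
      Root 9: left subtree has 1 node {6}, right has 1 {24}.
  Root 27: left subtree has 1 node {21}, right has 2 {22, 17}.
    Root 22: left subtree has 0 nodes { }, right has 1 {17}.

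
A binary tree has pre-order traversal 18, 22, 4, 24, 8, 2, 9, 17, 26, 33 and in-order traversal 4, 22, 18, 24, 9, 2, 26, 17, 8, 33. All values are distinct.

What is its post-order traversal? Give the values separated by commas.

The first element of pre-order is the root; it splits in-order into left and right subtrees.
Root 18: left subtree has 2 nodes {4, 22}, right has 7 {24, 9, 2, 26, 17, 8, 33}.
  Root 22: left subtree has 1 node {4}, right has 0 { }.
  Root 24: left subtree has 0 nodes { }, right has 6 {9, 2, 26, 17, 8, 33}.
    Root 8: left subtree has 4 nodes {9, 2, 26, 17}, right has 1 {33}.
      Root 2: left subtree has 1 node {9}, right has 2 {26, 17}.
        Root 17: left subtree has 1 node {26}, right has 0 { }.

4, 22, 9, 26, 17, 2, 33, 8, 24, 18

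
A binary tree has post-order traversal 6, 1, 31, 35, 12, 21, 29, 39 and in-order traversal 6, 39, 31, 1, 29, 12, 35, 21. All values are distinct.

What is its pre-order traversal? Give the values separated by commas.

The last element of post-order is the root; it splits in-order into left and right subtrees.
Root 39: left subtree has 1 node {6}, right has 6 {31, 1, 29, 12, 35, 21}.
  Root 29: left subtree has 2 nodes {31, 1}, right has 3 {12, 35, 21}.
    Root 31: left subtree has 0 nodes { }, right has 1 {1}.
    Root 21: left subtree has 2 nodes {12, 35}, right has 0 { }.
      Root 12: left subtree has 0 nodes { }, right has 1 {35}.

39, 6, 29, 31, 1, 21, 12, 35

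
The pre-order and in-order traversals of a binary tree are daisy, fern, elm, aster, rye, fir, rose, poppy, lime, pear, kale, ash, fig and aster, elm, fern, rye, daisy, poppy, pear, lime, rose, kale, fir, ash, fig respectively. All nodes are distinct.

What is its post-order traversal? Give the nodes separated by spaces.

The first element of pre-order is the root; it splits in-order into left and right subtrees.
Root daisy: left subtree has 4 nodes {aster, elm, fern, rye}, right has 8 {poppy, pear, lime, rose, kale, fir, ash, fig}.
  Root fern: left subtree has 2 nodes {aster, elm}, right has 1 {rye}.
    Root elm: left subtree has 1 node {aster}, right has 0 { }.
  Root fir: left subtree has 5 nodes {poppy, pear, lime, rose, kale}, right has 2 {ash, fig}.
    Root rose: left subtree has 3 nodes {poppy, pear, lime}, right has 1 {kale}.
      Root poppy: left subtree has 0 nodes { }, right has 2 {pear, lime}.
        Root lime: left subtree has 1 node {pear}, right has 0 { }.
    Root ash: left subtree has 0 nodes { }, right has 1 {fig}.

aster elm rye fern pear lime poppy kale rose fig ash fir daisy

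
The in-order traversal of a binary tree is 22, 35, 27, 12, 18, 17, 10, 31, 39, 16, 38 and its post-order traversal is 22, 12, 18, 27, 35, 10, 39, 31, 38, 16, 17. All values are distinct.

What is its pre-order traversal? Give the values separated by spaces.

17 35 22 27 18 12 16 31 10 39 38

The last element of post-order is the root; it splits in-order into left and right subtrees.
Root 17: left subtree has 5 nodes {22, 35, 27, 12, 18}, right has 5 {10, 31, 39, 16, 38}.
  Root 35: left subtree has 1 node {22}, right has 3 {27, 12, 18}.
    Root 27: left subtree has 0 nodes { }, right has 2 {12, 18}.
      Root 18: left subtree has 1 node {12}, right has 0 { }.
  Root 16: left subtree has 3 nodes {10, 31, 39}, right has 1 {38}.
    Root 31: left subtree has 1 node {10}, right has 1 {39}.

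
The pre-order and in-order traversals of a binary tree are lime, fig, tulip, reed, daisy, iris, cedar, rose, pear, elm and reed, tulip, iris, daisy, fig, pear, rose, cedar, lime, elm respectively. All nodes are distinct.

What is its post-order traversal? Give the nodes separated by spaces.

The first element of pre-order is the root; it splits in-order into left and right subtrees.
Root lime: left subtree has 8 nodes {reed, tulip, iris, daisy, fig, pear, rose, cedar}, right has 1 {elm}.
  Root fig: left subtree has 4 nodes {reed, tulip, iris, daisy}, right has 3 {pear, rose, cedar}.
    Root tulip: left subtree has 1 node {reed}, right has 2 {iris, daisy}.
      Root daisy: left subtree has 1 node {iris}, right has 0 { }.
    Root cedar: left subtree has 2 nodes {pear, rose}, right has 0 { }.
      Root rose: left subtree has 1 node {pear}, right has 0 { }.

reed iris daisy tulip pear rose cedar fig elm lime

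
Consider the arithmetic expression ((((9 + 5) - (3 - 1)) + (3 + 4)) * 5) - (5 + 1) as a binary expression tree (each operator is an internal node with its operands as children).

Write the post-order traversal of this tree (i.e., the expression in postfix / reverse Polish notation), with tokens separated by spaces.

Post-order on an expression tree gives postfix notation: for each operator, emit left operand, right operand, then the operator.

9 5 + 3 1 - - 3 4 + + 5 * 5 1 + -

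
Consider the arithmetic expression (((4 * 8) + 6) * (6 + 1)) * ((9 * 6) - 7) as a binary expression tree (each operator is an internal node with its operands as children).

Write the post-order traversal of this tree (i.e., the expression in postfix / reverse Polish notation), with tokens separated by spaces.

4 8 * 6 + 6 1 + * 9 6 * 7 - *

Post-order on an expression tree gives postfix notation: for each operator, emit left operand, right operand, then the operator.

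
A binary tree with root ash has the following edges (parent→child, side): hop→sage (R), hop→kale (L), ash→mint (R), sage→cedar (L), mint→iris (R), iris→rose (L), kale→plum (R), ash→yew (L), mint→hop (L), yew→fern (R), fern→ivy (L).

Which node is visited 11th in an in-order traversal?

In-order visits the left subtree, then the node, then the right subtree.
At ash: go left to yew.
  At yew: no left child.
  Visit yew.
  At yew: go right to fern.
    At fern: go left to ivy.
      ivy is a leaf — visit ivy.
    Visit fern.
    At fern: no right child.
Visit ash.
At ash: go right to mint.
  At mint: go left to hop.
    At hop: go left to kale.
      At kale: no left child.
      Visit kale.
      At kale: go right to plum.
        plum is a leaf — visit plum.
    Visit hop.
    At hop: go right to sage.
      At sage: go left to cedar.
        cedar is a leaf — visit cedar.
      Visit sage.
      At sage: no right child.
  Visit mint.
  At mint: go right to iris.
    At iris: go left to rose.
      rose is a leaf — visit rose.
    Visit iris.
    At iris: no right child.
Full in-order sequence: yew, ivy, fern, ash, kale, plum, hop, cedar, sage, mint, rose, iris.

rose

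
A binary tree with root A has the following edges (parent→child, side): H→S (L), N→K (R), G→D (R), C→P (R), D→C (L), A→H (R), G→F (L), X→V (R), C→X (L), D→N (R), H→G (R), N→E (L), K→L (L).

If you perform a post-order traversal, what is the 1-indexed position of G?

12

Post-order visits the left subtree, then the right subtree, then the node.
At A: no left child.
At A: go right to H.
  At H: go left to S.
    S is a leaf — visit S.
  At H: go right to G.
    At G: go left to F.
      F is a leaf — visit F.
    At G: go right to D.
      At D: go left to C.
        At C: go left to X.
          At X: no left child.
          At X: go right to V.
            V is a leaf — visit V.
          Visit X.
        At C: go right to P.
          P is a leaf — visit P.
        Visit C.
      At D: go right to N.
        At N: go left to E.
          E is a leaf — visit E.
        At N: go right to K.
          At K: go left to L.
            L is a leaf — visit L.
          At K: no right child.
          Visit K.
        Visit N.
      Visit D.
    Visit G.
  Visit H.
Visit A.
Full post-order sequence: S, F, V, X, P, C, E, L, K, N, D, G, H, A.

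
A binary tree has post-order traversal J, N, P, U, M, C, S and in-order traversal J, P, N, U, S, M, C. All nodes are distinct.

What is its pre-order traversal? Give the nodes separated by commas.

The last element of post-order is the root; it splits in-order into left and right subtrees.
Root S: left subtree has 4 nodes {J, P, N, U}, right has 2 {M, C}.
  Root U: left subtree has 3 nodes {J, P, N}, right has 0 { }.
    Root P: left subtree has 1 node {J}, right has 1 {N}.
  Root C: left subtree has 1 node {M}, right has 0 { }.

S, U, P, J, N, C, M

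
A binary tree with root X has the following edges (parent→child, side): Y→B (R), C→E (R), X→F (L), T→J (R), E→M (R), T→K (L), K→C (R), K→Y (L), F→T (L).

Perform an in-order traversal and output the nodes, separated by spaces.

Y B K C E M T J F X

In-order visits the left subtree, then the node, then the right subtree.
At X: go left to F.
  At F: go left to T.
    At T: go left to K.
      At K: go left to Y.
        At Y: no left child.
        Visit Y.
        At Y: go right to B.
          B is a leaf — visit B.
      Visit K.
      At K: go right to C.
        At C: no left child.
        Visit C.
        At C: go right to E.
          At E: no left child.
          Visit E.
          At E: go right to M.
            M is a leaf — visit M.
    Visit T.
    At T: go right to J.
      J is a leaf — visit J.
  Visit F.
  At F: no right child.
Visit X.
At X: no right child.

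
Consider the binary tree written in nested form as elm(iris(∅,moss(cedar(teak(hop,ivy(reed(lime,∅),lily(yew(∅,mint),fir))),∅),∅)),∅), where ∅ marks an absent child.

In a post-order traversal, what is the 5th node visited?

yew

Post-order visits the left subtree, then the right subtree, then the node.
At elm: go left to iris.
  At iris: no left child.
  At iris: go right to moss.
    At moss: go left to cedar.
      At cedar: go left to teak.
        At teak: go left to hop.
          hop is a leaf — visit hop.
        At teak: go right to ivy.
          At ivy: go left to reed.
            At reed: go left to lime.
              lime is a leaf — visit lime.
            At reed: no right child.
            Visit reed.
          At ivy: go right to lily.
            At lily: go left to yew.
              At yew: no left child.
              At yew: go right to mint.
                mint is a leaf — visit mint.
              Visit yew.
            At lily: go right to fir.
              fir is a leaf — visit fir.
            Visit lily.
          Visit ivy.
        Visit teak.
      At cedar: no right child.
      Visit cedar.
    At moss: no right child.
    Visit moss.
  Visit iris.
At elm: no right child.
Visit elm.
Full post-order sequence: hop, lime, reed, mint, yew, fir, lily, ivy, teak, cedar, moss, iris, elm.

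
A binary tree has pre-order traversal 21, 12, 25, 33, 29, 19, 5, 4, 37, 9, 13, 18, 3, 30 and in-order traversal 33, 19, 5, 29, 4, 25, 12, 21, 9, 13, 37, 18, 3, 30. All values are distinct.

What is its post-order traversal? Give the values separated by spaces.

The first element of pre-order is the root; it splits in-order into left and right subtrees.
Root 21: left subtree has 7 nodes {33, 19, 5, 29, 4, 25, 12}, right has 6 {9, 13, 37, 18, 3, 30}.
  Root 12: left subtree has 6 nodes {33, 19, 5, 29, 4, 25}, right has 0 { }.
    Root 25: left subtree has 5 nodes {33, 19, 5, 29, 4}, right has 0 { }.
      Root 33: left subtree has 0 nodes { }, right has 4 {19, 5, 29, 4}.
        Root 29: left subtree has 2 nodes {19, 5}, right has 1 {4}.
          Root 19: left subtree has 0 nodes { }, right has 1 {5}.
  Root 37: left subtree has 2 nodes {9, 13}, right has 3 {18, 3, 30}.
    Root 9: left subtree has 0 nodes { }, right has 1 {13}.
    Root 18: left subtree has 0 nodes { }, right has 2 {3, 30}.
      Root 3: left subtree has 0 nodes { }, right has 1 {30}.

5 19 4 29 33 25 12 13 9 30 3 18 37 21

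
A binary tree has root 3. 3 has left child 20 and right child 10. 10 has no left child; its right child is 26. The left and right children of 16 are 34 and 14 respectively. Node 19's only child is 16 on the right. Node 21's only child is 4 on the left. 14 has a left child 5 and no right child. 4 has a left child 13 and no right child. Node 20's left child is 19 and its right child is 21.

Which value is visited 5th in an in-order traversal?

In-order visits the left subtree, then the node, then the right subtree.
At 3: go left to 20.
  At 20: go left to 19.
    At 19: no left child.
    Visit 19.
    At 19: go right to 16.
      At 16: go left to 34.
        34 is a leaf — visit 34.
      Visit 16.
      At 16: go right to 14.
        At 14: go left to 5.
          5 is a leaf — visit 5.
        Visit 14.
        At 14: no right child.
  Visit 20.
  At 20: go right to 21.
    At 21: go left to 4.
      At 4: go left to 13.
        13 is a leaf — visit 13.
      Visit 4.
      At 4: no right child.
    Visit 21.
    At 21: no right child.
Visit 3.
At 3: go right to 10.
  At 10: no left child.
  Visit 10.
  At 10: go right to 26.
    26 is a leaf — visit 26.
Full in-order sequence: 19, 34, 16, 5, 14, 20, 13, 4, 21, 3, 10, 26.

14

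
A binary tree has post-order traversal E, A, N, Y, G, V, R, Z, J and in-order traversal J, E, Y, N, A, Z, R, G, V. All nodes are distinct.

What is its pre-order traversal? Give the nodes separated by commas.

J, Z, Y, E, N, A, R, V, G

The last element of post-order is the root; it splits in-order into left and right subtrees.
Root J: left subtree has 0 nodes { }, right has 8 {E, Y, N, A, Z, R, G, V}.
  Root Z: left subtree has 4 nodes {E, Y, N, A}, right has 3 {R, G, V}.
    Root Y: left subtree has 1 node {E}, right has 2 {N, A}.
      Root N: left subtree has 0 nodes { }, right has 1 {A}.
    Root R: left subtree has 0 nodes { }, right has 2 {G, V}.
      Root V: left subtree has 1 node {G}, right has 0 { }.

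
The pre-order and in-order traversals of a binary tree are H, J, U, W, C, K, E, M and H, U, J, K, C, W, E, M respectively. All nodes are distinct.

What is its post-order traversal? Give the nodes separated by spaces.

U K C M E W J H

The first element of pre-order is the root; it splits in-order into left and right subtrees.
Root H: left subtree has 0 nodes { }, right has 7 {U, J, K, C, W, E, M}.
  Root J: left subtree has 1 node {U}, right has 5 {K, C, W, E, M}.
    Root W: left subtree has 2 nodes {K, C}, right has 2 {E, M}.
      Root C: left subtree has 1 node {K}, right has 0 { }.
      Root E: left subtree has 0 nodes { }, right has 1 {M}.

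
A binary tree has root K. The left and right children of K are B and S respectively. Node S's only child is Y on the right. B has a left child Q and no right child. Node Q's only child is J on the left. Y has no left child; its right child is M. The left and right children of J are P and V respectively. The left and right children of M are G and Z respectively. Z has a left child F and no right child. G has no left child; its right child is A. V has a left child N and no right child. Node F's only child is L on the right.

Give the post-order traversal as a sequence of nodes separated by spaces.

P N V J Q B A G L F Z M Y S K

Post-order visits the left subtree, then the right subtree, then the node.
At K: go left to B.
  At B: go left to Q.
    At Q: go left to J.
      At J: go left to P.
        P is a leaf — visit P.
      At J: go right to V.
        At V: go left to N.
          N is a leaf — visit N.
        At V: no right child.
        Visit V.
      Visit J.
    At Q: no right child.
    Visit Q.
  At B: no right child.
  Visit B.
At K: go right to S.
  At S: no left child.
  At S: go right to Y.
    At Y: no left child.
    At Y: go right to M.
      At M: go left to G.
        At G: no left child.
        At G: go right to A.
          A is a leaf — visit A.
        Visit G.
      At M: go right to Z.
        At Z: go left to F.
          At F: no left child.
          At F: go right to L.
            L is a leaf — visit L.
          Visit F.
        At Z: no right child.
        Visit Z.
      Visit M.
    Visit Y.
  Visit S.
Visit K.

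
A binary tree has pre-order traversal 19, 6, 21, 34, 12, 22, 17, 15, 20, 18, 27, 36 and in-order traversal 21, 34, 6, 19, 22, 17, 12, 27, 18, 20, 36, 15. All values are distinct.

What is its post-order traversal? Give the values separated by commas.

34, 21, 6, 17, 22, 27, 18, 36, 20, 15, 12, 19

The first element of pre-order is the root; it splits in-order into left and right subtrees.
Root 19: left subtree has 3 nodes {21, 34, 6}, right has 8 {22, 17, 12, 27, 18, 20, 36, 15}.
  Root 6: left subtree has 2 nodes {21, 34}, right has 0 { }.
    Root 21: left subtree has 0 nodes { }, right has 1 {34}.
  Root 12: left subtree has 2 nodes {22, 17}, right has 5 {27, 18, 20, 36, 15}.
    Root 22: left subtree has 0 nodes { }, right has 1 {17}.
    Root 15: left subtree has 4 nodes {27, 18, 20, 36}, right has 0 { }.
      Root 20: left subtree has 2 nodes {27, 18}, right has 1 {36}.
        Root 18: left subtree has 1 node {27}, right has 0 { }.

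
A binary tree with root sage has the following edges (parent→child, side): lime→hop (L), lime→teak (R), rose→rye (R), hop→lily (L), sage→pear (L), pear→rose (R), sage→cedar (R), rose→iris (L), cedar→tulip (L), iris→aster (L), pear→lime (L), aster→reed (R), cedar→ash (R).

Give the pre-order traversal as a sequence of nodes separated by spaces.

sage pear lime hop lily teak rose iris aster reed rye cedar tulip ash

Pre-order visits the node, then its left subtree, then its right subtree.
Visit sage.
At sage: go left to pear.
  Visit pear.
  At pear: go left to lime.
    Visit lime.
    At lime: go left to hop.
      Visit hop.
      At hop: go left to lily.
        lily is a leaf — visit lily.
      At hop: no right child.
    At lime: go right to teak.
      teak is a leaf — visit teak.
  At pear: go right to rose.
    Visit rose.
    At rose: go left to iris.
      Visit iris.
      At iris: go left to aster.
        Visit aster.
        At aster: no left child.
        At aster: go right to reed.
          reed is a leaf — visit reed.
      At iris: no right child.
    At rose: go right to rye.
      rye is a leaf — visit rye.
At sage: go right to cedar.
  Visit cedar.
  At cedar: go left to tulip.
    tulip is a leaf — visit tulip.
  At cedar: go right to ash.
    ash is a leaf — visit ash.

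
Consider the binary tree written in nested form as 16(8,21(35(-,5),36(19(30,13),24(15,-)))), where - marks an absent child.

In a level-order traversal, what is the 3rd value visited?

21

Level-order visits nodes level by level from the root, left to right within each level.
Level 0: 16
Level 1: 8, 21
Level 2: 35, 36
Level 3: 5, 19, 24
Level 4: 30, 13, 15
Full level-order sequence: 16, 8, 21, 35, 36, 5, 19, 24, 30, 13, 15.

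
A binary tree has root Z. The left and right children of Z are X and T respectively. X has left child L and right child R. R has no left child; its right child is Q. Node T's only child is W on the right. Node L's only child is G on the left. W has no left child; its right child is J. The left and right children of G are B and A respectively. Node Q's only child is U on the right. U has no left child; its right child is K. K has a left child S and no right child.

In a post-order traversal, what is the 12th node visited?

Post-order visits the left subtree, then the right subtree, then the node.
At Z: go left to X.
  At X: go left to L.
    At L: go left to G.
      At G: go left to B.
        B is a leaf — visit B.
      At G: go right to A.
        A is a leaf — visit A.
      Visit G.
    At L: no right child.
    Visit L.
  At X: go right to R.
    At R: no left child.
    At R: go right to Q.
      At Q: no left child.
      At Q: go right to U.
        At U: no left child.
        At U: go right to K.
          At K: go left to S.
            S is a leaf — visit S.
          At K: no right child.
          Visit K.
        Visit U.
      Visit Q.
    Visit R.
  Visit X.
At Z: go right to T.
  At T: no left child.
  At T: go right to W.
    At W: no left child.
    At W: go right to J.
      J is a leaf — visit J.
    Visit W.
  Visit T.
Visit Z.
Full post-order sequence: B, A, G, L, S, K, U, Q, R, X, J, W, T, Z.

W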